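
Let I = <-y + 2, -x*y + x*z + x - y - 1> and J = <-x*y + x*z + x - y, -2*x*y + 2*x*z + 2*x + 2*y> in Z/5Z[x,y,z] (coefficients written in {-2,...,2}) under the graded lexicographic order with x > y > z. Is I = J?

No, the ideals differ.

Since reduced Gröbner bases are canonical representatives of ideals under a given ordering, it suffices to compute and compare them.
Buchberger on the first generating set:
f_1 = -y + 2, LT = y.
f_2 = -x*y + x*z + x - y - 1, LT = x*y.

S(f_1,f_2): lcm = x*y. S = x*z - x - y - 1.
  leading term x*z: no divisor's leading term divides it; move x*z to the remainder.
  leading term x: no divisor's leading term divides it; move -x to the remainder.
  leading term y: subtract (1)·f_1 from -y - 1 → 2
  leading term 1: no divisor's leading term divides it; move 2 to the remainder.
  remainder x*z - x + 2 ≠ 0; add g_3 = x*z - x + 2 to the basis.

S(f_1,g_3): leading monomials are coprime, so the S-polynomial reduces to 0 (Buchberger's first criterion).
S(f_2,g_3): lcm = x*y*z. S = -x*z**2 + x*y - x*z + y*z - 2*y + z.
  leading term x*z**2: subtract (-z)·g_3 from -x*z**2 + x*y - x*z + y*z - 2*y + z → x*y - 2*x*z + y*z - 2*y - 2*z
  leading term x*y: subtract (-x)·f_1 from x*y - 2*x*z + y*z - 2*y - 2*z → -2*x*z + y*z + 2*x - 2*y - 2*z
  leading term x*z: subtract (-2)·g_3 from -2*x*z + y*z + 2*x - 2*y - 2*z → y*z - 2*y - 2*z - 1
  leading term y*z: subtract (-z)·f_1 from y*z - 2*y - 2*z - 1 → -2*y - 1
  leading term y: subtract (2)·f_1 from -2*y - 1 → 0
  remainder 0.

Every S-polynomial of the final basis reduces to 0, so we have a Gröbner basis.
Inter-reduce: drop elements whose leading term is divisible by another's, tail-reduce, and make monic.
Reduced Gröbner basis: {x*z - x + 2, y - 2}.

Buchberger on the second generating set:
h_1 = -x*y + x*z + x - y, LT = x*y.
h_2 = -2*x*y + 2*x*z + 2*x + 2*y, LT = x*y.

S(h_1,h_2): lcm = x*y. S = 2*y.
  leading term y: no divisor's leading term divides it; move 2*y to the remainder.
  remainder 2*y ≠ 0; add k_3 = 2*y to the basis.

S(h_1,k_3): lcm = x*y. S = -x*z - x + y.
  leading term x*z: no divisor's leading term divides it; move -x*z to the remainder.
  leading term x: no divisor's leading term divides it; move -x to the remainder.
  leading term y: subtract (-2)·k_3 from y → 0
  remainder -x*z - x ≠ 0; add k_4 = -x*z - x to the basis.

S(h_2,k_3): lcm = x*y. S = -x*z - x - y.
  leading term x*z: subtract (1)·k_4 from -x*z - x - y → -y
  leading term y: subtract (2)·k_3 from -y → 0
  remainder 0.

S(h_1,k_4): lcm = x*y*z. S = -x*z**2 - x*y - x*z + y*z.
  leading term x*z**2: subtract (z)·k_4 from -x*z**2 - x*y - x*z + y*z → -x*y + y*z
  leading term x*y: subtract (1)·h_1 from -x*y + y*z → -x*z + y*z - x + y
  leading term x*z: subtract (1)·k_4 from -x*z + y*z - x + y → y*z + y
  leading term y*z: subtract (-2*z)·k_3 from y*z + y → y
  leading term y: subtract (-2)·k_3 from y → 0
  remainder 0.

S(h_2,k_4): lcm = x*y*z. S = -x*z**2 - x*y - x*z - y*z.
  leading term x*z**2: subtract (z)·k_4 from -x*z**2 - x*y - x*z - y*z → -x*y - y*z
  leading term x*y: subtract (1)·h_1 from -x*y - y*z → -x*z - y*z - x + y
  leading term x*z: subtract (1)·k_4 from -x*z - y*z - x + y → -y*z + y
  leading term y*z: subtract (2*z)·k_3 from -y*z + y → y
  leading term y: subtract (-2)·k_3 from y → 0
  remainder 0.

S(k_3,k_4): leading monomials are coprime, so the S-polynomial reduces to 0 (Buchberger's first criterion).
Every S-polynomial of the final basis reduces to 0, so we have a Gröbner basis.
Inter-reduce: drop elements whose leading term is divisible by another's, tail-reduce, and make monic.
Reduced Gröbner basis: {x*z + x, y}.

Since the reduced bases disagree, the two ideals are not the same.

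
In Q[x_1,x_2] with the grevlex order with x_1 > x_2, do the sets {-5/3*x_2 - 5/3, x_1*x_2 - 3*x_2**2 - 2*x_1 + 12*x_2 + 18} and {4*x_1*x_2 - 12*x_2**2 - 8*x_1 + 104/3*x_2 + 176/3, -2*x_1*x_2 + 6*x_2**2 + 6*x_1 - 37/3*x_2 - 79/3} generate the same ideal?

Equality of ideals is decidable: compute both reduced Gröbner bases (unique for the ordering) and check whether they agree.
Buchberger on the first generating set:
f_1 = -5/3*x_2 - 5/3, LT = x_2.
f_2 = x_1*x_2 - 3*x_2**2 - 2*x_1 + 12*x_2 + 18, LT = x_1*x_2.

S(f_1,f_2): lcm = x_1*x_2. S = 3*x_2**2 + 3*x_1 - 12*x_2 - 18.
  leading term x_2**2: subtract (-9/5*x_2)·f_1 from 3*x_2**2 + 3*x_1 - 12*x_2 - 18 → 3*x_1 - 15*x_2 - 18
  leading term x_1: no divisor's leading term divides it; move 3*x_1 to the remainder.
  leading term x_2: subtract (9)·f_1 from -15*x_2 - 18 → -3
  leading term 1: no divisor's leading term divides it; move -3 to the remainder.
  remainder 3*x_1 - 3 ≠ 0; add g_3 = 3*x_1 - 3 to the basis.

The other S-polynomials (S(f_1,g_3), S(f_2,g_3)) all reduce to 0 modulo the current basis, so we have a Gröbner basis.
Inter-reduce: drop elements whose leading term is divisible by another's, tail-reduce, and make monic.
Reduced Gröbner basis: {x_1 - 1, x_2 + 1}.

Buchberger on the second generating set:
h_1 = 4*x_1*x_2 - 12*x_2**2 - 8*x_1 + 104/3*x_2 + 176/3, LT = x_1*x_2.
h_2 = -2*x_1*x_2 + 6*x_2**2 + 6*x_1 - 37/3*x_2 - 79/3, LT = x_1*x_2.

S(h_1,h_2): lcm = x_1*x_2. S = x_1 + 5/2*x_2 + 3/2.
  leading term x_1: no divisor's leading term divides it; move x_1 to the remainder.
  leading term x_2: no divisor's leading term divides it; move 5/2*x_2 to the remainder.
  leading term 1: no divisor's leading term divides it; move 3/2 to the remainder.
  remainder x_1 + 5/2*x_2 + 3/2 ≠ 0; add k_3 = x_1 + 5/2*x_2 + 3/2 to the basis.

S(h_1,k_3): lcm = x_1*x_2. S = -11/2*x_2**2 - 2*x_1 + 43/6*x_2 + 44/3.
  leading term x_2**2: no divisor's leading term divides it; move -11/2*x_2**2 to the remainder.
  leading term x_1: subtract (-2)·k_3 from -2*x_1 + 43/6*x_2 + 44/3 → 73/6*x_2 + 53/3
  leading term x_2: no divisor's leading term divides it; move 73/6*x_2 to the remainder.
  leading term 1: no divisor's leading term divides it; move 53/3 to the remainder.
  remainder -11/2*x_2**2 + 73/6*x_2 + 53/3 ≠ 0; add k_4 = -11/2*x_2**2 + 73/6*x_2 + 53/3 to the basis.

The other S-polynomials (S(h_2,k_3), S(h_1,k_4), S(h_2,k_4), S(k_3,k_4)) all reduce to 0 modulo the current basis, so we have a Gröbner basis.
Inter-reduce: drop elements whose leading term is divisible by another's, tail-reduce, and make monic.
Reduced Gröbner basis: {x_2**2 - 73/33*x_2 - 106/33, x_1 + 5/2*x_2 + 3/2}.

The bases are distinct; the ideals are different.

No, the ideals differ.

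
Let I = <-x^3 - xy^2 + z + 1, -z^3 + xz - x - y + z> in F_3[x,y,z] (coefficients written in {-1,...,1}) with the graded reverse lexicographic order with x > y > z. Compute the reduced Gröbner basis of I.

G = {x^3 + xy^2 - z - 1, z^3 - xz + x + y - z}

Buchberger's algorithm terminates because the ascending chain of leading-term ideals stabilizes.

f_1 = -x^3 - xy^2 + z + 1, LT = x^3.
f_2 = -z^3 + xz - x - y + z, LT = z^3.

S(f_1,f_2): leading monomials are coprime, so the S-polynomial reduces to 0 (Buchberger's first criterion).
Every S-polynomial of the final basis reduces to 0, so we have a Gröbner basis.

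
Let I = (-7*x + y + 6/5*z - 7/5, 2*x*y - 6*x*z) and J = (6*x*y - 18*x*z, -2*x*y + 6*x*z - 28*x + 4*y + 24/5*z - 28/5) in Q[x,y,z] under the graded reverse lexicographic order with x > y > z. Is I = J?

Yes, the ideals are equal.

Since reduced Gröbner bases are canonical representatives of ideals under a given ordering, it suffices to compute and compare them.
Buchberger on the first generating set:
f_1 = -7*x + y + 6/5*z - 7/5, LT = x.
f_2 = 2*x*y - 6*x*z, LT = x*y.

S(f_1,f_2): lcm = x*y. S = -1/7*y**2 + 3*x*z - 6/35*y*z + 1/5*y.
  leading term y**2: no divisor's leading term divides it; move -1/7*y**2 to the remainder.
  leading term x*z: subtract (-3/7*z)·f_1 from 3*x*z - 6/35*y*z + 1/5*y → 9/35*y*z + 18/35*z**2 + 1/5*y - 3/5*z
  leading term y*z: no divisor's leading term divides it; move 9/35*y*z to the remainder.
  leading term z**2: no divisor's leading term divides it; move 18/35*z**2 to the remainder.
  leading term y: no divisor's leading term divides it; move 1/5*y to the remainder.
  leading term z: no divisor's leading term divides it; move -3/5*z to the remainder.
  remainder -1/7*y**2 + 9/35*y*z + 18/35*z**2 + 1/5*y - 3/5*z ≠ 0; add g_3 = -1/7*y**2 + 9/35*y*z + 18/35*z**2 + 1/5*y - 3/5*z to the basis.

The other S-polynomials (S(f_1,g_3), S(f_2,g_3)) all reduce to 0 modulo the current basis, so we have a Gröbner basis.
Inter-reduce: drop elements whose leading term is divisible by another's, tail-reduce, and make monic.
Reduced Gröbner basis: {y**2 - 9/5*y*z - 18/5*z**2 - 7/5*y + 21/5*z, x - 1/7*y - 6/35*z + 1/5}.

Buchberger on the second generating set:
h_1 = 6*x*y - 18*x*z, LT = x*y.
h_2 = -2*x*y + 6*x*z - 28*x + 4*y + 24/5*z - 28/5, LT = x*y.

S(h_1,h_2): lcm = x*y. S = -14*x + 2*y + 12/5*z - 14/5.
  leading term x: no divisor's leading term divides it; move -14*x to the remainder.
  leading term y: no divisor's leading term divides it; move 2*y to the remainder.
  leading term z: no divisor's leading term divides it; move 12/5*z to the remainder.
  leading term 1: no divisor's leading term divides it; move -14/5 to the remainder.
  remainder -14*x + 2*y + 12/5*z - 14/5 ≠ 0; add k_3 = -14*x + 2*y + 12/5*z - 14/5 to the basis.

S(h_1,k_3): lcm = x*y. S = 1/7*y**2 - 3*x*z + 6/35*y*z - 1/5*y.
  leading term y**2: no divisor's leading term divides it; move 1/7*y**2 to the remainder.
  leading term x*z: subtract (3/14*z)·k_3 from -3*x*z + 6/35*y*z - 1/5*y → -9/35*y*z - 18/35*z**2 - 1/5*y + 3/5*z
  leading term y*z: no divisor's leading term divides it; move -9/35*y*z to the remainder.
  leading term z**2: no divisor's leading term divides it; move -18/35*z**2 to the remainder.
  leading term y: no divisor's leading term divides it; move -1/5*y to the remainder.
  leading term z: no divisor's leading term divides it; move 3/5*z to the remainder.
  remainder 1/7*y**2 - 9/35*y*z - 18/35*z**2 - 1/5*y + 3/5*z ≠ 0; add k_4 = 1/7*y**2 - 9/35*y*z - 18/35*z**2 - 1/5*y + 3/5*z to the basis.

The other S-polynomials (S(h_2,k_3), S(h_1,k_4), S(h_2,k_4), S(k_3,k_4)) all reduce to 0 modulo the current basis, so we have a Gröbner basis.
Inter-reduce: drop elements whose leading term is divisible by another's, tail-reduce, and make monic.
Reduced Gröbner basis: {y**2 - 9/5*y*z - 18/5*z**2 - 7/5*y + 21/5*z, x - 1/7*y - 6/35*z + 1/5}.

Same reduced basis, so the two generating sets span the same ideal.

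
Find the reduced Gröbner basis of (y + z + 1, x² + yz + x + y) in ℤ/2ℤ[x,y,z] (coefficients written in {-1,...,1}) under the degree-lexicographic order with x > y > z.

G = {x² + z² + x + 1, y + z + 1}

f_1 = y + z + 1, LT = y.
f_2 = x² + yz + x + y, LT = x².

The S-polynomials (S(f_1,f_2)) all reduce to 0 modulo the current basis, so we have a Gröbner basis.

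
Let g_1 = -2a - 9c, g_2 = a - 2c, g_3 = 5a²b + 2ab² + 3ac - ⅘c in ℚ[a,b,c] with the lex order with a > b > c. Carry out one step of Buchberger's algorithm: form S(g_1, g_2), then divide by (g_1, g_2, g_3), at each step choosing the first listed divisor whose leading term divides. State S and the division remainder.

lcm(LM(g_1), LM(g_2)) = a.
S = (lcm/LT(g_1))·g_1 − (lcm/LT(g_2))·g_2 = 13/2c.
Reduce S modulo (g_1, g_2, g_3) in that order:
  leading term c: no divisor's leading term divides it; move 13/2c to the remainder.
The remainder 13/2c is nonzero, so it would be added as the next basis element.

S(g_1, g_2) = 13/2c; remainder on division = 13/2c.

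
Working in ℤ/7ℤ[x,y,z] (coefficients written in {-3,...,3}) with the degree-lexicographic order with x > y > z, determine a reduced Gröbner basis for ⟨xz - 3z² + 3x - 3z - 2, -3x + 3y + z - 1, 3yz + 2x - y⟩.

G = {y² - y + z + 3, yz - 2y + z - 1, z² - y + 3z - 1, x - y + 2z - 2}

f_1 = xz - 3z² + 3x - 3z - 2, LT = xz.
f_2 = -3x + 3y + z - 1, LT = x.
f_3 = 3yz + 2x - y, LT = yz.

S(f_1,f_2): lcm = xz. S = yz + 2z² + 3x - z - 2.
  leading term yz: subtract (-2)·f_3 from yz + 2z² + 3x - z - 2 → 2z² - 2y - z - 2
  leading term z²: no divisor's leading term divides it; move 2z² to the remainder.
  leading term y: no divisor's leading term divides it; move -2y to the remainder.
  leading term z: no divisor's leading term divides it; move -z to the remainder.
  leading term 1: no divisor's leading term divides it; move -2 to the remainder.
  remainder 2z² - 2y - z - 2 ≠ 0; add g_4 = 2z² - 2y - z - 2 to the basis.

S(f_1,f_3): lcm = xyz. S = -3yz² - 3x² + xy - 3yz - 2y.
  leading term yz²: subtract (-z)·f_3 from -3yz² - 3x² + xy - 3yz - 2y → -3x² + xy + 2xz + 3yz - 2y
  leading term x²: subtract (x)·f_2 from -3x² + xy + 2xz + 3yz - 2y → -2xy + xz + 3yz + x - 2y
  leading term xy: subtract (3y)·f_2 from -2xy + xz + 3yz + x - 2y → xz - 2y² + x + y
  leading term xz: subtract (1)·f_1 from xz - 2y² + x + y → -2y² + 3z² - 2x + y + 3z + 2
  leading term y²: no divisor's leading term divides it; move -2y² to the remainder.
  leading term z²: subtract (-2)·g_4 from 3z² - 2x + y + 3z + 2 → -2x - 3y + z - 2
  leading term x: subtract (3)·f_2 from -2x - 3y + z - 2 → 2y - 2z + 1
  leading term y: no divisor's leading term divides it; move 2y to the remainder.
  leading term z: no divisor's leading term divides it; move -2z to the remainder.
  leading term 1: no divisor's leading term divides it; move 1 to the remainder.
  remainder -2y² + 2y - 2z + 1 ≠ 0; add g_5 = -2y² + 2y - 2z + 1 to the basis.

The other S-polynomials (S(f_2,f_3), S(f_1,g_4), S(f_2,g_4), S(f_3,g_4), S(f_1,g_5), S(f_2,g_5), S(f_3,g_5), S(g_4,g_5)) all reduce to 0 modulo the current basis, so we have a Gröbner basis.
Inter-reduce: drop elements whose leading term is divisible by another's, tail-reduce, and make monic.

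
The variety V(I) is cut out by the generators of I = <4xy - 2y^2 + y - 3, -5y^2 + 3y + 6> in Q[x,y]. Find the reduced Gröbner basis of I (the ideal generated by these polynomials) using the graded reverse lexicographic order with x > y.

G = {y^2 - 3/5y - 6/5, x - 9/8y + 5/8}

f_1 = 4xy - 2y^2 + y - 3, LT = xy.
f_2 = -5y^2 + 3y + 6, LT = y^2.

S(f_1,f_2): lcm = xy^2. S = -1/2y^3 + 3/5xy + 1/4y^2 + 6/5x - 3/4y.
  reduce S modulo (f_1, f_2):
  remainder 6/5x - 27/20y + 3/4 ≠ 0; add g_3 = 6/5x - 27/20y + 3/4 to the basis.

The other S-polynomials (S(f_1,g_3), S(f_2,g_3)) all reduce to 0 modulo the current basis, so we have a Gröbner basis.
Inter-reduce: drop elements whose leading term is divisible by another's, tail-reduce, and make monic.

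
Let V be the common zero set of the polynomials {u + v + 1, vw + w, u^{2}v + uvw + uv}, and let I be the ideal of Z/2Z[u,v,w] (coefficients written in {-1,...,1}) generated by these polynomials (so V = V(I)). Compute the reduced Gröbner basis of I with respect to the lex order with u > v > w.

G = {u + v + 1, v^{3} + v^{2}, vw + w}

This is the nonlinear analogue of row-reducing a linear system.

f_1 = u + v + 1, LT = u.
f_2 = vw + w, LT = vw.
f_3 = u^{2}v + uvw + uv, LT = u^{2}v.

S(f_1,f_3): lcm = u^{2}v. S = uv^{2} + uvw.
  leading term uv^{2}: subtract (v^{2})·f_1 from uv^{2} + uvw → uvw + v^{3} + v^{2}
  leading term uvw: subtract (vw)·f_1 from uvw + v^{3} + v^{2} → v^{3} + v^{2}w + v^{2} + vw
  leading term v^{3}: no divisor's leading term divides it; move v^{3} to the remainder.
  leading term v^{2}w: subtract (v)·f_2 from v^{2}w + v^{2} + vw → v^{2}
  leading term v^{2}: no divisor's leading term divides it; move v^{2} to the remainder.
  remainder v^{3} + v^{2} ≠ 0; add g_4 = v^{3} + v^{2} to the basis.

The other S-polynomials (S(f_1,f_2), S(f_2,f_3), S(f_1,g_4), S(f_2,g_4), S(f_3,g_4)) all reduce to 0 modulo the current basis, so we have a Gröbner basis.
Inter-reduce: drop elements whose leading term is divisible by another's, tail-reduce, and make monic.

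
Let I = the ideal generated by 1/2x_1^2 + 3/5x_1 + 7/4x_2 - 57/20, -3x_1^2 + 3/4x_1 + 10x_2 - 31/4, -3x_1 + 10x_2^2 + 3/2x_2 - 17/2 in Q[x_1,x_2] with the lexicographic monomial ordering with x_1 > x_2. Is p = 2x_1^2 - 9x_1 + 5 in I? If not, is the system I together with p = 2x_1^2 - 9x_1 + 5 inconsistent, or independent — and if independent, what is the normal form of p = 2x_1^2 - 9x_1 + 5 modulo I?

Adjoining 2x_1^2 - 9x_1 + 5 makes the ideal the whole ring: the system is inconsistent.

First compute the reduced Gröbner basis of I by Buchberger's algorithm.
f_1 = 1/2x_1^2 + 3/5x_1 + 7/4x_2 - 57/20, LT = x_1^2.
f_2 = -3x_1^2 + 3/4x_1 + 10x_2 - 31/4, LT = x_1^2.
f_3 = -3x_1 + 10x_2^2 + 3/2x_2 - 17/2, LT = x_1.

S(f_1,f_2): lcm = x_1^2. S = 29/20x_1 + 41/6x_2 - 497/60.
  leading term x_1: subtract (-29/60)·f_3 from 29/20x_1 + 41/6x_2 - 497/60 → 29/6x_2^2 + 907/120x_2 - 1487/120
  leading term x_2^2: no divisor's leading term divides it; move 29/6x_2^2 to the remainder.
  leading term x_2: no divisor's leading term divides it; move 907/120x_2 to the remainder.
  leading term 1: no divisor's leading term divides it; move -1487/120 to the remainder.
  remainder 29/6x_2^2 + 907/120x_2 - 1487/120 ≠ 0; add h_4 = 29/6x_2^2 + 907/120x_2 - 1487/120 to the basis.

S(f_1,f_3): lcm = x_1^2. S = 10/3x_1x_2^2 + 1/2x_1x_2 - 49/30x_1 + 7/2x_2 - 57/10.
  leading term x_1x_2^2: subtract (-10/9x_2^2)·f_3 from 10/3x_1x_2^2 + 1/2x_1x_2 - 49/30x_1 + 7/2x_2 - 57/10 → 1/2x_1x_2 - 49/30x_1 + 100/9x_2^4 + 5/3x_2^3 - 85/9x_2^2 + 7/2x_2 - 57/10
  leading term x_1x_2: subtract (-1/6x_2)·f_3 from 1/2x_1x_2 - 49/30x_1 + 100/9x_2^4 + 5/3x_2^3 - 85/9x_2^2 + 7/2x_2 - 57/10 → -49/30x_1 + 100/9x_2^4 + 10/3x_2^3 - 331/36x_2^2 + 25/12x_2 - 57/10
  leading term x_1: subtract (49/90)·f_3 from -49/30x_1 + 100/9x_2^4 + 10/3x_2^3 - 331/36x_2^2 + 25/12x_2 - 57/10 → 100/9x_2^4 + 10/3x_2^3 - 527/36x_2^2 + 19/15x_2 - 193/180
  leading term x_2^4: subtract (200/87x_2^2)·h_4 from 100/9x_2^4 + 10/3x_2^3 - 527/36x_2^2 + 19/15x_2 - 193/180 → -3665/261x_2^3 + 4819/348x_2^2 + 19/15x_2 - 193/180
  leading term x_2^3: subtract (-7330/2523x_2)·h_4 from -3665/261x_2^3 + 4819/348x_2^2 + 19/15x_2 - 193/180 → 271021/7569x_2^2 - 5258107/151380x_2 - 193/180
  leading term x_2^2: subtract (542042/73167)·h_4 from 271021/7569x_2^2 - 5258107/151380x_2 - 193/180 → -13276705/146334x_2 + 13276705/146334
  leading term x_2: no divisor's leading term divides it; move -13276705/146334x_2 to the remainder.
  leading term 1: no divisor's leading term divides it; move 13276705/146334 to the remainder.
  remainder -13276705/146334x_2 + 13276705/146334 ≠ 0; add h_5 = -13276705/146334x_2 + 13276705/146334 to the basis.

The other S-polynomials (S(f_2,f_3), S(f_1,h_4), S(f_2,h_4), S(f_3,h_4), S(f_1,h_5), S(f_2,h_5), S(f_3,h_5), S(h_4,h_5)) all reduce to 0 modulo the current basis, so we have a Gröbner basis.
Inter-reduce: drop elements whose leading term is divisible by another's, tail-reduce, and make monic.
Reduced Gröbner basis: {x_1 - 1, x_2 - 1}.
Label its elements g_1 = x_1 - 1, g_2 = x_2 - 1.

Reduce p = 2x_1^2 - 9x_1 + 5 modulo G:
  leading term x_1^2: subtract (2x_1)·g_1 from 2x_1^2 - 9x_1 + 5 → -7x_1 + 5
  leading term x_1: subtract (-7)·g_1 from -7x_1 + 5 → -2
  leading term 1: no divisor's leading term divides it; move -2 to the remainder.
  normal form = -2.
The normal form is nonzero, so p ∉ I. Since p minus its normal form lies in I, I + (p) = I + (r) where r = -2; decide whether this ideal is the whole ring.
Here r = -2 is a nonzero constant, hence a unit: 1 ∈ I + (p), the Gröbner basis of I + (p) is {1}, and the enlarged system has no common solution — adjoining p is inconsistent.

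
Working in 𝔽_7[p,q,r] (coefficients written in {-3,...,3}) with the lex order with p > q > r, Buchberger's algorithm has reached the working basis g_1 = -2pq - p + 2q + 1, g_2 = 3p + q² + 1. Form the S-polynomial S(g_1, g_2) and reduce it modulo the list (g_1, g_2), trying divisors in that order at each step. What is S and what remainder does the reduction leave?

S(g_1, g_2) = -3p + 2q³ + q + 3; remainder on division = 2q³ + q² + q - 3.

lcm(LM(g_1), LM(g_2)) = pq.
S = (lcm/LT(g_1))·g_1 − (lcm/LT(g_2))·g_2 = -3p + 2q³ + q + 3.
Reduce S modulo (g_1, g_2) in that order:
  leading term p: subtract (-1)·g_2 from -3p + 2q³ + q + 3 → 2q³ + q² + q - 3
  leading term q³: no divisor's leading term divides it; move 2q³ to the remainder.
  leading term q²: no divisor's leading term divides it; move q² to the remainder.
  leading term q: no divisor's leading term divides it; move q to the remainder.
  leading term 1: no divisor's leading term divides it; move -3 to the remainder.
The remainder 2q³ + q² + q - 3 is nonzero, so it would be added as the next basis element.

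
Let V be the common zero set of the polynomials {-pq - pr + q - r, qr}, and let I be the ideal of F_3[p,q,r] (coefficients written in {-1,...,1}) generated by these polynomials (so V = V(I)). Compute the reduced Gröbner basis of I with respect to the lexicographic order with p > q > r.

f_1 = -pq - pr + q - r, LT = pq.
f_2 = qr, LT = qr.

S(f_1,f_2): lcm = pqr. S = pr^2 - qr + r^2.
  leading term pr^2: no divisor's leading term divides it; move pr^2 to the remainder.
  leading term qr: subtract (-1)·f_2 from -qr + r^2 → r^2
  leading term r^2: no divisor's leading term divides it; move r^2 to the remainder.
  remainder pr^2 + r^2 ≠ 0; add g_3 = pr^2 + r^2 to the basis.

The other S-polynomials (S(f_1,g_3), S(f_2,g_3)) all reduce to 0 modulo the current basis, so we have a Gröbner basis.

G = {pq + pr - q + r, pr^2 + r^2, qr}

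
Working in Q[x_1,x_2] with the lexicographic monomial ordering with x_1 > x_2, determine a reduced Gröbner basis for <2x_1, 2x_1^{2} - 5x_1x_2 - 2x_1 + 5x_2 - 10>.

This is the nonlinear analogue of row-reducing a linear system.

f_1 = 2x_1, LT = x_1.
f_2 = 2x_1^{2} - 5x_1x_2 - 2x_1 + 5x_2 - 10, LT = x_1^{2}.

S(f_1,f_2): lcm = x_1^{2}. S = \tfrac{5}{2}x_1x_2 + x_1 - \tfrac{5}{2}x_2 + 5.
  leading term x_1x_2: subtract (\tfrac{5}{4}x_2)·f_1 from \tfrac{5}{2}x_1x_2 + x_1 - \tfrac{5}{2}x_2 + 5 → x_1 - \tfrac{5}{2}x_2 + 5
  leading term x_1: subtract (\tfrac{1}{2})·f_1 from x_1 - \tfrac{5}{2}x_2 + 5 → -\tfrac{5}{2}x_2 + 5
  leading term x_2: no divisor's leading term divides it; move -\tfrac{5}{2}x_2 to the remainder.
  leading term 1: no divisor's leading term divides it; move 5 to the remainder.
  remainder -\tfrac{5}{2}x_2 + 5 ≠ 0; add g_3 = -\tfrac{5}{2}x_2 + 5 to the basis.

The other S-polynomials (S(f_1,g_3), S(f_2,g_3)) all reduce to 0 modulo the current basis, so we have a Gröbner basis.
Inter-reduce: drop elements whose leading term is divisible by another's, tail-reduce, and make monic.

G = {x_1, x_2 - 2}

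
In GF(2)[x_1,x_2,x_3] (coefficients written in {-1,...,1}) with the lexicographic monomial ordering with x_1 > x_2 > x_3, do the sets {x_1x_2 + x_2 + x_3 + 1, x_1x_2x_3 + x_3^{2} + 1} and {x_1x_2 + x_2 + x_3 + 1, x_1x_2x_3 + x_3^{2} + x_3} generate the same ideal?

Equality of ideals is decidable: compute both reduced Gröbner bases (unique for the ordering) and check whether they agree.
Buchberger on the first generating set:
f_1 = x_1x_2 + x_2 + x_3 + 1, LT = x_1x_2.
f_2 = x_1x_2x_3 + x_3^{2} + 1, LT = x_1x_2x_3.

S(f_1,f_2): lcm = x_1x_2x_3. S = x_2x_3 + x_3 + 1.
  leading term x_2x_3: no divisor's leading term divides it; move x_2x_3 to the remainder.
  leading term x_3: no divisor's leading term divides it; move x_3 to the remainder.
  leading term 1: no divisor's leading term divides it; move 1 to the remainder.
  remainder x_2x_3 + x_3 + 1 ≠ 0; add g_3 = x_2x_3 + x_3 + 1 to the basis.

S(f_1,g_3): lcm = x_1x_2x_3. S = x_1x_3 + x_1 + x_2x_3 + x_3^{2} + x_3.
  leading term x_1x_3: no divisor's leading term divides it; move x_1x_3 to the remainder.
  leading term x_1: no divisor's leading term divides it; move x_1 to the remainder.
  leading term x_2x_3: subtract (1)·g_3 from x_2x_3 + x_3^{2} + x_3 → x_3^{2} + 1
  leading term x_3^{2}: no divisor's leading term divides it; move x_3^{2} to the remainder.
  leading term 1: no divisor's leading term divides it; move 1 to the remainder.
  remainder x_1x_3 + x_1 + x_3^{2} + 1 ≠ 0; add g_4 = x_1x_3 + x_1 + x_3^{2} + 1 to the basis.

The other S-polynomials (S(f_2,g_3), S(f_1,g_4), S(f_2,g_4), S(g_3,g_4)) all reduce to 0 modulo the current basis, so we have a Gröbner basis.
Inter-reduce: drop elements whose leading term is divisible by another's, tail-reduce, and make monic.
Reduced Gröbner basis: {x_1x_2 + x_2 + x_3 + 1, x_1x_3 + x_1 + x_3^{2} + 1, x_2x_3 + x_3 + 1}.

Buchberger on the second generating set:
h_1 = x_1x_2 + x_2 + x_3 + 1, LT = x_1x_2.
h_2 = x_1x_2x_3 + x_3^{2} + x_3, LT = x_1x_2x_3.

S(h_1,h_2): lcm = x_1x_2x_3. S = x_2x_3.
  leading term x_2x_3: no divisor's leading term divides it; move x_2x_3 to the remainder.
  remainder x_2x_3 ≠ 0; add k_3 = x_2x_3 to the basis.

S(h_1,k_3): lcm = x_1x_2x_3. S = x_2x_3 + x_3^{2} + x_3.
  leading term x_2x_3: subtract (1)·k_3 from x_2x_3 + x_3^{2} + x_3 → x_3^{2} + x_3
  leading term x_3^{2}: no divisor's leading term divides it; move x_3^{2} to the remainder.
  leading term x_3: no divisor's leading term divides it; move x_3 to the remainder.
  remainder x_3^{2} + x_3 ≠ 0; add k_4 = x_3^{2} + x_3 to the basis.

The other S-polynomials (S(h_2,k_3), S(h_1,k_4), S(h_2,k_4), S(k_3,k_4)) all reduce to 0 modulo the current basis, so we have a Gröbner basis.
Inter-reduce: drop elements whose leading term is divisible by another's, tail-reduce, and make monic.
Reduced Gröbner basis: {x_1x_2 + x_2 + x_3 + 1, x_2x_3, x_3^{2} + x_3}.

Since the reduced bases disagree, the two ideals are not the same.

No, the ideals differ.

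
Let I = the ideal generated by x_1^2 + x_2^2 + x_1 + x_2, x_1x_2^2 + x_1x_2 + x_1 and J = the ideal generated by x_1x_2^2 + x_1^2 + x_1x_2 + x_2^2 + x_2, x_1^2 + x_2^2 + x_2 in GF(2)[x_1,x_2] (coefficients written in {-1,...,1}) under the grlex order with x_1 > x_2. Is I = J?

No, the ideals differ.

Equality of ideals is decidable: compute both reduced Gröbner bases (unique for the ordering) and check whether they agree.
Buchberger on the first generating set:
f_1 = x_1^2 + x_2^2 + x_1 + x_2, LT = x_1^2.
f_2 = x_1x_2^2 + x_1x_2 + x_1, LT = x_1x_2^2.

S(f_1,f_2): lcm = x_1^2x_2^2. S = x_2^4 + x_1^2x_2 + x_1x_2^2 + x_2^3 + x_1^2.
  leading term x_2^4: no divisor's leading term divides it; move x_2^4 to the remainder.
  leading term x_1^2x_2: subtract (x_2)·f_1 from x_1^2x_2 + x_1x_2^2 + x_2^3 + x_1^2 → x_1x_2^2 + x_1^2 + x_1x_2 + x_2^2
  leading term x_1x_2^2: subtract (1)·f_2 from x_1x_2^2 + x_1^2 + x_1x_2 + x_2^2 → x_1^2 + x_2^2 + x_1
  leading term x_1^2: subtract (1)·f_1 from x_1^2 + x_2^2 + x_1 → x_2
  leading term x_2: no divisor's leading term divides it; move x_2 to the remainder.
  remainder x_2^4 + x_2 ≠ 0; add g_3 = x_2^4 + x_2 to the basis.

S(f_1,g_3): leading monomials are coprime, so the S-polynomial reduces to 0 (Buchberger's first criterion).
S(f_2,g_3): lcm = x_1x_2^4. S = x_1x_2^3 + x_1x_2^2 + x_1x_2.
  leading term x_1x_2^3: subtract (x_2)·f_2 from x_1x_2^3 + x_1x_2^2 + x_1x_2 → 0
  remainder 0.

Every S-polynomial of the final basis reduces to 0, so we have a Gröbner basis.
Inter-reduce: drop elements whose leading term is divisible by another's, tail-reduce, and make monic.
Reduced Gröbner basis: {x_2^4 + x_2, x_1x_2^2 + x_1x_2 + x_1, x_1^2 + x_2^2 + x_1 + x_2}.

Buchberger on the second generating set:
h_1 = x_1x_2^2 + x_1^2 + x_1x_2 + x_2^2 + x_2, LT = x_1x_2^2.
h_2 = x_1^2 + x_2^2 + x_2, LT = x_1^2.

S(h_1,h_2): lcm = x_1^2x_2^2. S = x_2^4 + x_1^3 + x_1^2x_2 + x_1x_2^2 + x_2^3 + x_1x_2.
  leading term x_2^4: no divisor's leading term divides it; move x_2^4 to the remainder.
  leading term x_1^3: subtract (x_1)·h_2 from x_1^3 + x_1^2x_2 + x_1x_2^2 + x_2^3 + x_1x_2 → x_1^2x_2 + x_2^3
  leading term x_1^2x_2: subtract (x_2)·h_2 from x_1^2x_2 + x_2^3 → x_2^2
  leading term x_2^2: no divisor's leading term divides it; move x_2^2 to the remainder.
  remainder x_2^4 + x_2^2 ≠ 0; add k_3 = x_2^4 + x_2^2 to the basis.

S(h_1,k_3): lcm = x_1x_2^4. S = x_1^2x_2^2 + x_1x_2^3 + x_2^4 + x_1x_2^2 + x_2^3.
  leading term x_1^2x_2^2: subtract (x_1)·h_1 from x_1^2x_2^2 + x_1x_2^3 + x_2^4 + x_1x_2^2 + x_2^3 → x_1x_2^3 + x_2^4 + x_1^3 + x_1^2x_2 + x_2^3 + x_1x_2
  leading term x_1x_2^3: subtract (x_2)·h_1 from x_1x_2^3 + x_2^4 + x_1^3 + x_1^2x_2 + x_2^3 + x_1x_2 → x_2^4 + x_1^3 + x_1x_2^2 + x_1x_2 + x_2^2
  leading term x_2^4: subtract (1)·k_3 from x_2^4 + x_1^3 + x_1x_2^2 + x_1x_2 + x_2^2 → x_1^3 + x_1x_2^2 + x_1x_2
  leading term x_1^3: subtract (x_1)·h_2 from x_1^3 + x_1x_2^2 + x_1x_2 → 0
  remainder 0.

S(h_2,k_3): leading monomials are coprime, so the S-polynomial reduces to 0 (Buchberger's first criterion).
Every S-polynomial of the final basis reduces to 0, so we have a Gröbner basis.
Inter-reduce: drop elements whose leading term is divisible by another's, tail-reduce, and make monic.
Reduced Gröbner basis: {x_2^4 + x_2^2, x_1x_2^2 + x_1x_2, x_1^2 + x_2^2 + x_2}.

The bases are distinct; the ideals are different.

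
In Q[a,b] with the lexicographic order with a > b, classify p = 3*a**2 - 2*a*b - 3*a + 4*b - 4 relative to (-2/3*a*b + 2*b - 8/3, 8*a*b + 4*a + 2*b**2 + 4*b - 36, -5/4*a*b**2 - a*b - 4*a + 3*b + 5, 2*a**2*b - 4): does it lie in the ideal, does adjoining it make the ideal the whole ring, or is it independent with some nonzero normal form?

3*a**2 - 2*a*b - 3*a + 4*b - 4 lies in I (it reduces to 0).

First compute the reduced Gröbner basis of I by Buchberger's algorithm.
f_1 = -2/3*a*b + 2*b - 8/3, LT = a*b.
f_2 = 8*a*b + 4*a + 2*b**2 + 4*b - 36, LT = a*b.
f_3 = -5/4*a*b**2 - a*b - 4*a + 3*b + 5, LT = a*b**2.
f_4 = 2*a**2*b - 4, LT = a**2*b.

S(f_1,f_2): lcm = a*b. S = -1/2*a - 1/4*b**2 - 7/2*b + 17/2.
  reduce S modulo (f_1, f_2, f_3, f_4):
  remainder -1/2*a - 1/4*b**2 - 7/2*b + 17/2 ≠ 0; add h_5 = -1/2*a - 1/4*b**2 - 7/2*b + 17/2 to the basis.

S(f_1,f_3): lcm = a*b**2. S = -4/5*a*b - 16/5*a - 3*b**2 + 32/5*b + 4.
  reduce S modulo (f_1, f_2, f_3, f_4, h_5):
  remainder -7/5*b**2 + 132/5*b - 236/5 ≠ 0; add h_6 = -7/5*b**2 + 132/5*b - 236/5 to the basis.

S(f_1,f_4): lcm = a**2*b. S = -3*a*b + 4*a + 2.
  reduce S modulo (f_1, f_2, f_3, f_4, h_5, h_6):
  remainder -523/7*b + 1046/7 ≠ 0; add h_7 = -523/7*b + 1046/7 to the basis.

The other S-polynomials (S(f_2,f_3), S(f_2,f_4), S(f_3,f_4), S(f_1,h_5), S(f_2,h_5), S(f_3,h_5), S(f_4,h_5), S(f_1,h_6), S(f_2,h_6), S(f_3,h_6), S(f_4,h_6), S(h_5,h_6), S(f_1,h_7), S(f_2,h_7), S(f_3,h_7), S(f_4,h_7), S(h_5,h_7), S(h_6,h_7)) all reduce to 0 modulo the current basis, so we have a Gröbner basis.
Inter-reduce: drop elements whose leading term is divisible by another's, tail-reduce, and make monic.
Reduced Gröbner basis: {a - 1, b - 2}.
Label its elements g_1 = a - 1, g_2 = b - 2.

Reduce p = 3*a**2 - 2*a*b - 3*a + 4*b - 4 modulo G:
  leading term a**2: subtract (3*a)·g_1 from 3*a**2 - 2*a*b - 3*a + 4*b - 4 → -2*a*b + 4*b - 4
  leading term a*b: subtract (-2*b)·g_1 from -2*a*b + 4*b - 4 → 2*b - 4
  leading term b: subtract (2)·g_2 from 2*b - 4 → 0
  normal form = 0.
Since the normal form is 0, p ∈ I.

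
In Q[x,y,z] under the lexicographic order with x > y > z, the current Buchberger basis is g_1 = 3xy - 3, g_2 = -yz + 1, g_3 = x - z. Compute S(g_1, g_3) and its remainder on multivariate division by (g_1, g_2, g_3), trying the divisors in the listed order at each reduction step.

S(g_1, g_3) = yz - 1; remainder on division = 0.

lcm(LM(g_1), LM(g_3)) = xy.
S = (lcm/LT(g_1))·g_1 − (lcm/LT(g_3))·g_3 = yz - 1.
Reduce S modulo (g_1, g_2, g_3) in that order:
  leading term yz: subtract (-1)·g_2 from yz - 1 → 0
The remainder is 0, so this S-polynomial contributes no new basis element.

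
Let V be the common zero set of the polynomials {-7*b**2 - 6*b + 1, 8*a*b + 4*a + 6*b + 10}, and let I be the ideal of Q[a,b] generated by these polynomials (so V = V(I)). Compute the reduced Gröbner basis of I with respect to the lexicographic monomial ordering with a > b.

f_1 = -7*b**2 - 6*b + 1, LT = b**2.
f_2 = 8*a*b + 4*a + 6*b + 10, LT = a*b.

S(f_1,f_2): lcm = a*b**2. S = 5/14*a*b - 1/7*a - 3/4*b**2 - 5/4*b.
  reduce S modulo (f_1, f_2):
  remainder -9/28*a - 7/8*b - 31/56 ≠ 0; add g_3 = -9/28*a - 7/8*b - 31/56 to the basis.

The other S-polynomials (S(f_1,g_3), S(f_2,g_3)) all reduce to 0 modulo the current basis, so we have a Gröbner basis.
Inter-reduce: drop elements whose leading term is divisible by another's, tail-reduce, and make monic.

G = {a + 49/18*b + 31/18, b**2 + 6/7*b - 1/7}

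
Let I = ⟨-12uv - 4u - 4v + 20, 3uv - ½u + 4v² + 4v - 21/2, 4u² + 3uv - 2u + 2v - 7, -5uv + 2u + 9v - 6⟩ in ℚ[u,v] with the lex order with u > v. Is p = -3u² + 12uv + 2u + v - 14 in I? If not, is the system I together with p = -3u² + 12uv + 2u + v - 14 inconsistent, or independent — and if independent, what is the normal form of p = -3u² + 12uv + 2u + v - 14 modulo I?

Adjoining -3u² + 12uv + 2u + v - 14 makes the ideal the whole ring: the system is inconsistent.

First compute the reduced Gröbner basis of I by Buchberger's algorithm.
f_1 = -12uv - 4u - 4v + 20, LT = uv.
f_2 = 3uv - ½u + 4v² + 4v - 21/2, LT = uv.
f_3 = 4u² + 3uv - 2u + 2v - 7, LT = u².
f_4 = -5uv + 2u + 9v - 6, LT = uv.

S(f_1,f_2): lcm = uv. S = ½u - 4/3v² - v + 11/6.
  leading term u: no divisor's leading term divides it; move ½u to the remainder.
  leading term v²: no divisor's leading term divides it; move -4/3v² to the remainder.
  leading term v: no divisor's leading term divides it; move -v to the remainder.
  leading term 1: no divisor's leading term divides it; move 11/6 to the remainder.
  remainder ½u - 4/3v² - v + 11/6 ≠ 0; add h_5 = ½u - 4/3v² - v + 11/6 to the basis.

S(f_1,f_3): lcm = u²v. S = ⅓u² - ¾uv² + ⅚uv - 5/3u - ½v² + 7/4v.
  leading term u²: subtract (1/12)·f_3 from ⅓u² - ¾uv² + ⅚uv - 5/3u - ½v² + 7/4v → -¾uv² + 7/12uv - 3/2u - ½v² + 19/12v + 7/12
  leading term uv²: subtract (1/16v)·f_1 from -¾uv² + 7/12uv - 3/2u - ½v² + 19/12v + 7/12 → ⅚uv - 3/2u - ¼v² + ⅓v + 7/12
  leading term uv: subtract (-5/72)·f_1 from ⅚uv - 3/2u - ¼v² + ⅓v + 7/12 → -16/9u - ¼v² + 1/18v + 71/36
  leading term u: subtract (-32/9)·h_5 from -16/9u - ¼v² + 1/18v + 71/36 → -539/108v² - 7/2v + 917/108
  leading term v²: no divisor's leading term divides it; move -539/108v² to the remainder.
  leading term v: no divisor's leading term divides it; move -7/2v to the remainder.
  leading term 1: no divisor's leading term divides it; move 917/108 to the remainder.
  remainder -539/108v² - 7/2v + 917/108 ≠ 0; add h_6 = -539/108v² - 7/2v + 917/108 to the basis.

S(f_1,f_4): lcm = uv. S = 11/15u + 32/15v - 43/15.
  leading term u: subtract (22/15)·h_5 from 11/15u + 32/15v - 43/15 → 88/45v² + 18/5v - 50/9
  leading term v²: subtract (-96/245)·h_6 from 88/45v² + 18/5v - 50/9 → 78/35v - 78/35
  leading term v: no divisor's leading term divides it; move 78/35v to the remainder.
  leading term 1: no divisor's leading term divides it; move -78/35 to the remainder.
  remainder 78/35v - 78/35 ≠ 0; add h_7 = 78/35v - 78/35 to the basis.

The other S-polynomials (S(f_2,f_3), S(f_2,f_4), S(f_3,f_4), S(f_1,h_5), S(f_2,h_5), S(f_3,h_5), S(f_4,h_5), S(f_1,h_6), S(f_2,h_6), S(f_3,h_6), S(f_4,h_6), S(h_5,h_6), S(f_1,h_7), S(f_2,h_7), S(f_3,h_7), S(f_4,h_7), S(h_5,h_7), S(h_6,h_7)) all reduce to 0 modulo the current basis, so we have a Gröbner basis.
Inter-reduce: drop elements whose leading term is divisible by another's, tail-reduce, and make monic.
Reduced Gröbner basis: {u - 1, v - 1}.
Label its elements g_1 = u - 1, g_2 = v - 1.

Reduce p = -3u² + 12uv + 2u + v - 14 modulo G:
  leading term u²: subtract (-3u)·g_1 from -3u² + 12uv + 2u + v - 14 → 12uv - u + v - 14
  leading term uv: subtract (12v)·g_1 from 12uv - u + v - 14 → -u + 13v - 14
  leading term u: subtract (-1)·g_1 from -u + 13v - 14 → 13v - 15
  leading term v: subtract (13)·g_2 from 13v - 15 → -2
  leading term 1: no divisor's leading term divides it; move -2 to the remainder.
  normal form = -2.
The normal form is nonzero, so p ∉ I. Since p minus its normal form lies in I, I + (p) = I + (r) where r = -2; decide whether this ideal is the whole ring.
Here r = -2 is a nonzero constant, hence a unit: 1 ∈ I + (p), the Gröbner basis of I + (p) is {1}, and the enlarged system has no common solution — adjoining p is inconsistent.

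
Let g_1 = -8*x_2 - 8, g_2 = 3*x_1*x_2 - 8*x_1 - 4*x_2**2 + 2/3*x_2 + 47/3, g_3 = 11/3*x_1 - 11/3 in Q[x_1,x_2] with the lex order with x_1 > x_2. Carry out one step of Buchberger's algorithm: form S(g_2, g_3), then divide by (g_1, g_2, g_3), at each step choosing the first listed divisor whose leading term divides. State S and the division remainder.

S(g_2, g_3) = -8/3*x_1 - 4/3*x_2**2 + 11/9*x_2 + 47/9; remainder on division = 0.

lcm(LM(g_2), LM(g_3)) = x_1*x_2.
S = (lcm/LT(g_2))·g_2 − (lcm/LT(g_3))·g_3 = -8/3*x_1 - 4/3*x_2**2 + 11/9*x_2 + 47/9.
Reduce S modulo (g_1, g_2, g_3) in that order:
  leading term x_1: subtract (-8/11)·g_3 from -8/3*x_1 - 4/3*x_2**2 + 11/9*x_2 + 47/9 → -4/3*x_2**2 + 11/9*x_2 + 23/9
  leading term x_2**2: subtract (1/6*x_2)·g_1 from -4/3*x_2**2 + 11/9*x_2 + 23/9 → 23/9*x_2 + 23/9
  leading term x_2: subtract (-23/72)·g_1 from 23/9*x_2 + 23/9 → 0
The remainder is 0, so this S-polynomial contributes no new basis element.
This is the inner loop of Buchberger's algorithm — each nonzero remainder becomes a new basis element.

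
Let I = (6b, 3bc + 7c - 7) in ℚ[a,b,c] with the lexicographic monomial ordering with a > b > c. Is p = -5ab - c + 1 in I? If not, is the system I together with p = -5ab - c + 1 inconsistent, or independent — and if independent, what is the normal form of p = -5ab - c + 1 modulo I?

First compute the reduced Gröbner basis of I by Buchberger's algorithm.
f_1 = 6b, LT = b.
f_2 = 3bc + 7c - 7, LT = bc.

S(f_1,f_2): lcm = bc. S = -7/3c + 7/3.
  leading term c: no divisor's leading term divides it; move -7/3c to the remainder.
  leading term 1: no divisor's leading term divides it; move 7/3 to the remainder.
  remainder -7/3c + 7/3 ≠ 0; add h_3 = -7/3c + 7/3 to the basis.

The other S-polynomials (S(f_1,h_3), S(f_2,h_3)) all reduce to 0 modulo the current basis, so we have a Gröbner basis.
Inter-reduce: drop elements whose leading term is divisible by another's, tail-reduce, and make monic.
Reduced Gröbner basis: {b, c - 1}.
Label its elements g_1 = b, g_2 = c - 1.

Reduce p = -5ab - c + 1 modulo G:
  leading term ab: subtract (-5a)·g_1 from -5ab - c + 1 → -c + 1
  leading term c: subtract (-1)·g_2 from -c + 1 → 0
  normal form = 0.
Since the normal form is 0, p ∈ I.

-5ab - c + 1 lies in I (it reduces to 0).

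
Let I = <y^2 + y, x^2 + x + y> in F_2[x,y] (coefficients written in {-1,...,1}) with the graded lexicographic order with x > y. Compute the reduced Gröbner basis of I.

G = {x^2 + x + y, y^2 + y}

The reduced Gröbner basis is the canonical form of the ideal for this ordering.

f_1 = y^2 + y, LT = y^2.
f_2 = x^2 + x + y, LT = x^2.

The S-polynomials (S(f_1,f_2)) all reduce to 0 modulo the current basis, so we have a Gröbner basis.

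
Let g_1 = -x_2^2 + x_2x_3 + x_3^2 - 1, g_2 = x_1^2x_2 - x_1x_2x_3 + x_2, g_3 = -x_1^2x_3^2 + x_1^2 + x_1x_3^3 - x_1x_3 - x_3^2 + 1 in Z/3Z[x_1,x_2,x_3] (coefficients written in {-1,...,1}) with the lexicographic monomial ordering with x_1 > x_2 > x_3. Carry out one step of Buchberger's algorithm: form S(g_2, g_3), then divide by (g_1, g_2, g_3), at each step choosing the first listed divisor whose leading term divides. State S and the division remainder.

S(g_2, g_3) = x_1^2x_2 - x_1x_2x_3 + x_2; remainder on division = 0.

lcm(LM(g_2), LM(g_3)) = x_1^2x_2x_3^2.
S = (lcm/LT(g_2))·g_2 − (lcm/LT(g_3))·g_3 = x_1^2x_2 - x_1x_2x_3 + x_2.
Reduce S modulo (g_1, g_2, g_3) in that order:
  leading term x_1^2x_2: subtract (1)·g_2 from x_1^2x_2 - x_1x_2x_3 + x_2 → 0
The remainder is 0, so this S-polynomial contributes no new basis element.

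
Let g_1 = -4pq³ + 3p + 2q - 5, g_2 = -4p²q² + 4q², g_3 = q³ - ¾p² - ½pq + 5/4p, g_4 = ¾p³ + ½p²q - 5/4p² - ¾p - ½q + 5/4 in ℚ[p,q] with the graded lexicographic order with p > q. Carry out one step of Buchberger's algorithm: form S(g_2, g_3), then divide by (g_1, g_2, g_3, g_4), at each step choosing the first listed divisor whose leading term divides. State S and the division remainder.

lcm(LM(g_2), LM(g_3)) = p²q³.
S = (lcm/LT(g_2))·g_2 − (lcm/LT(g_3))·g_3 = ¾p⁴ + ½p³q - 5/4p³ - q³.
Reduce S modulo (g_1, g_2, g_3, g_4) in that order:
  leading term p⁴: subtract (p)·g_4 from ¾p⁴ + ½p³q - 5/4p³ - q³ → -q³ + ¾p² + ½pq - 5/4p
  leading term q³: subtract (-1)·g_3 from -q³ + ¾p² + ½pq - 5/4p → 0
The remainder is 0, so this S-polynomial contributes no new basis element.

S(g_2, g_3) = ¾p⁴ + ½p³q - 5/4p³ - q³; remainder on division = 0.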